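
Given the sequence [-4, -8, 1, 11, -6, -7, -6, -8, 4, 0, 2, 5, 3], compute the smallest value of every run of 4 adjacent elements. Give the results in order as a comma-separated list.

(-4, -8, 1, 11) → min -8
(-8, 1, 11, -6) → min -8
(1, 11, -6, -7) → min -7
(11, -6, -7, -6) → min -7
(-6, -7, -6, -8) → min -8
(-7, -6, -8, 4) → min -8
(-6, -8, 4, 0) → min -8
(-8, 4, 0, 2) → min -8
(4, 0, 2, 5) → min 0
(0, 2, 5, 3) → min 0

-8, -8, -7, -7, -8, -8, -8, -8, 0, 0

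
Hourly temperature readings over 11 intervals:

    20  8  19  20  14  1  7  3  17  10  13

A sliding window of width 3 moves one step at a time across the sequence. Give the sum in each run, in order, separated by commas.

47, 47, 53, 35, 22, 11, 27, 30, 40

20 8 19 → sum 47
8 19 20 → sum 47
19 20 14 → sum 53
20 14 1 → sum 35
14 1 7 → sum 22
1 7 3 → sum 11
7 3 17 → sum 27
3 17 10 → sum 30
17 10 13 → sum 40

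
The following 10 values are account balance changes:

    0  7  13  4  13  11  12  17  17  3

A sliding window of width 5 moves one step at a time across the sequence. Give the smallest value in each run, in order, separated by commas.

[0, 7, 13, 4, 13] → min 0
[7, 13, 4, 13, 11] → min 4
[13, 4, 13, 11, 12] → min 4
[4, 13, 11, 12, 17] → min 4
[13, 11, 12, 17, 17] → min 11
[11, 12, 17, 17, 3] → min 3

0, 4, 4, 4, 11, 3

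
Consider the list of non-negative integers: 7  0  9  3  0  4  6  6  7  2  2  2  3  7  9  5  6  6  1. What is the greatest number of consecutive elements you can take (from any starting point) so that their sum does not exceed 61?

14

Extend to the right; shrink from the left whenever the sum exceeds 61:
→ 7: sum 7, len 1
→ 0: sum 7, len 2
→ 9: sum 16, len 3
→ 3: sum 19, len 4
→ 0: sum 19, len 5
→ 4: sum 23, len 6
→ 6: sum 29, len 7
→ 6: sum 35, len 8
→ 7: sum 42, len 9
→ 2: sum 44, len 10
→ 2: sum 46, len 11
→ 2: sum 48, len 12
→ 3: sum 51, len 13
→ 7: sum 58, len 14
→ 9 (dropped 7): sum 60, len 14
→ 5 (dropped 0, 9): sum 56, len 13
→ 6 (dropped 3): sum 59, len 13
→ 6 (dropped 0, 4): sum 61, len 12
→ 1 (dropped 6): sum 56, len 12
Longest length seen: 14.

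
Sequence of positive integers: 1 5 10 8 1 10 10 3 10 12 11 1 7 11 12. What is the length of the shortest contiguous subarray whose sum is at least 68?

9

add 1: running sum 1 < 68
add 5: running sum 6 < 68
add 10: running sum 16 < 68
add 8: running sum 24 < 68
add 1: running sum 25 < 68
add 10: running sum 35 < 68
add 10: running sum 45 < 68
add 3: running sum 48 < 68
add 10: running sum 58 < 68
end 9: [5, 10, 8, 1, 10, 10, 3, 10, 12] sum 69, len 9
end 10: [10, 8, 1, 10, 10, 3, 10, 12, 11] sum 75, len 9
end 11: [10, 8, 1, 10, 10, 3, 10, 12, 11, 1] sum 76, len 10
end 12: [8, 1, 10, 10, 3, 10, 12, 11, 1, 7] sum 73, len 10
end 13: [10, 10, 3, 10, 12, 11, 1, 7, 11] sum 75, len 9
end 14: [10, 3, 10, 12, 11, 1, 7, 11, 12] sum 77, len 9
Shortest qualifying length: 9.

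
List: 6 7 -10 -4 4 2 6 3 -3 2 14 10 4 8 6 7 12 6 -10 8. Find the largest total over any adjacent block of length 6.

49

[6, 7, -10, -4, 4, 2] → sum 5
[7, -10, -4, 4, 2, 6] → sum 5
[-10, -4, 4, 2, 6, 3] → sum 1
[-4, 4, 2, 6, 3, -3] → sum 8
[4, 2, 6, 3, -3, 2] → sum 14
[2, 6, 3, -3, 2, 14] → sum 24
[6, 3, -3, 2, 14, 10] → sum 32
[3, -3, 2, 14, 10, 4] → sum 30
[-3, 2, 14, 10, 4, 8] → sum 35
[2, 14, 10, 4, 8, 6] → sum 44
[14, 10, 4, 8, 6, 7] → sum 49
[10, 4, 8, 6, 7, 12] → sum 47
[4, 8, 6, 7, 12, 6] → sum 43
[8, 6, 7, 12, 6, -10] → sum 29
[6, 7, 12, 6, -10, 8] → sum 29
Largest of these is 49.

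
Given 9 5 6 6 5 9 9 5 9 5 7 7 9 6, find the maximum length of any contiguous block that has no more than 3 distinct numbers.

10

Extend right; when distinct count exceeds 3, shrink from the left:
add 9: window [9] (1 distinct), len 1
add 5: window [9, 5] (2 distinct), len 2
add 6: window [9, 5, 6] (3 distinct), len 3
add 6: window [9, 5, 6, 6] (3 distinct), len 4
add 5: window [9, 5, 6, 6, 5] (3 distinct), len 5
add 9: window [9, 5, 6, 6, 5, 9] (3 distinct), len 6
add 9: window [9, 5, 6, 6, 5, 9, 9] (3 distinct), len 7
add 5: window [9, 5, 6, 6, 5, 9, 9, 5] (3 distinct), len 8
add 9: window [9, 5, 6, 6, 5, 9, 9, 5, 9] (3 distinct), len 9
add 5: window [9, 5, 6, 6, 5, 9, 9, 5, 9, 5] (3 distinct), len 10
add 7: window [5, 9, 9, 5, 9, 5, 7] (3 distinct), len 7
add 7: window [5, 9, 9, 5, 9, 5, 7, 7] (3 distinct), len 8
add 9: window [5, 9, 9, 5, 9, 5, 7, 7, 9] (3 distinct), len 9
add 6: window [7, 7, 9, 6] (3 distinct), len 4
Longest length with ≤3 distinct: 10.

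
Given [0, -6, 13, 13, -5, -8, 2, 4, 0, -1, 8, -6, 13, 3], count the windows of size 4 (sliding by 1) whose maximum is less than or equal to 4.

3

(0, -6, 13, 13) → max 13
(-6, 13, 13, -5) → max 13
(13, 13, -5, -8) → max 13
(13, -5, -8, 2) → max 13
(-5, -8, 2, 4) → max 4  ≤ 4 ✓
(-8, 2, 4, 0) → max 4  ≤ 4 ✓
(2, 4, 0, -1) → max 4  ≤ 4 ✓
(4, 0, -1, 8) → max 8
(0, -1, 8, -6) → max 8
(-1, 8, -6, 13) → max 13
(8, -6, 13, 3) → max 13
3 windows satisfy the condition.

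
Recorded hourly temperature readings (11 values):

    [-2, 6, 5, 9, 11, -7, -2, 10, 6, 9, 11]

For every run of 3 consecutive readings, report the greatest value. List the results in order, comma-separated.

6, 9, 11, 11, 11, 10, 10, 10, 11

Sliding a size-3 window across the 11 values:
-2 6 5 → max 6
6 5 9 → max 9
5 9 11 → max 11
9 11 -7 → max 11
11 -7 -2 → max 11
-7 -2 10 → max 10
-2 10 6 → max 10
10 6 9 → max 10
6 9 11 → max 11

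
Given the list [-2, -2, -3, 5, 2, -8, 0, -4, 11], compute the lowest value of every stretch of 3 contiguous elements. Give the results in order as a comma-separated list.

-3, -3, -3, -8, -8, -8, -4

[-2, -2, -3] → min -3
[-2, -3, 5] → min -3
[-3, 5, 2] → min -3
[5, 2, -8] → min -8
[2, -8, 0] → min -8
[-8, 0, -4] → min -8
[0, -4, 11] → min -4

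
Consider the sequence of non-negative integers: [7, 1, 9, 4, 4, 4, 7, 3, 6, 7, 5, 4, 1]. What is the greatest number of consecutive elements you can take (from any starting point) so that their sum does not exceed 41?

9

Extend to the right; shrink from the left whenever the sum exceeds 41:
[7] sum 7 len 1
[7, 1] sum 8 len 2
[7, 1, 9] sum 17 len 3
[7, 1, 9, 4] sum 21 len 4
[7, 1, 9, 4, 4] sum 25 len 5
[7, 1, 9, 4, 4, 4] sum 29 len 6
[7, 1, 9, 4, 4, 4, 7] sum 36 len 7
[7, 1, 9, 4, 4, 4, 7, 3] sum 39 len 8
[1, 9, 4, 4, 4, 7, 3, 6] sum 38 len 8
[4, 4, 4, 7, 3, 6, 7] sum 35 len 7
[4, 4, 4, 7, 3, 6, 7, 5] sum 40 len 8
[4, 4, 7, 3, 6, 7, 5, 4] sum 40 len 8
[4, 4, 7, 3, 6, 7, 5, 4, 1] sum 41 len 9
Longest length seen: 9.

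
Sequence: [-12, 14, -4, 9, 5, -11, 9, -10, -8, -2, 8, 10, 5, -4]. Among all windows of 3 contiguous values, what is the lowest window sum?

[-12, 14, -4] → sum -2
[14, -4, 9] → sum 19
[-4, 9, 5] → sum 10
[9, 5, -11] → sum 3
[5, -11, 9] → sum 3
[-11, 9, -10] → sum -12
[9, -10, -8] → sum -9
[-10, -8, -2] → sum -20
[-8, -2, 8] → sum -2
[-2, 8, 10] → sum 16
[8, 10, 5] → sum 23
[10, 5, -4] → sum 11
Lowest of these is -20.

-20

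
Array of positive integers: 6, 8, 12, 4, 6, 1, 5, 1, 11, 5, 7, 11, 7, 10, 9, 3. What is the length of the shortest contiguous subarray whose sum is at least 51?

add 6: running sum 6 < 51
add 8: running sum 14 < 51
add 12: running sum 26 < 51
add 4: running sum 30 < 51
add 6: running sum 36 < 51
add 1: running sum 37 < 51
add 5: running sum 42 < 51
add 1: running sum 43 < 51
end 8: [6, 8, 12, 4, 6, 1, 5, 1, 11] sum 54, len 9
end 9: [8, 12, 4, 6, 1, 5, 1, 11, 5] sum 53, len 9
end 10: [12, 4, 6, 1, 5, 1, 11, 5, 7] sum 52, len 9
end 11: [4, 6, 1, 5, 1, 11, 5, 7, 11] sum 51, len 9
end 12: [6, 1, 5, 1, 11, 5, 7, 11, 7] sum 54, len 9
end 13: [11, 5, 7, 11, 7, 10] sum 51, len 6
end 14: [11, 5, 7, 11, 7, 10, 9] sum 60, len 7
end 15: [5, 7, 11, 7, 10, 9, 3] sum 52, len 7
Shortest qualifying length: 6.

6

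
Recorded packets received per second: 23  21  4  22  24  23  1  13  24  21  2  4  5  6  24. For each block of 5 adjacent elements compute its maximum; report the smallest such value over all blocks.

21

Each size-5 window and its max:
[23, 21, 4, 22, 24] → max 24
[21, 4, 22, 24, 23] → max 24
[4, 22, 24, 23, 1] → max 24
[22, 24, 23, 1, 13] → max 24
[24, 23, 1, 13, 24] → max 24
[23, 1, 13, 24, 21] → max 24
[1, 13, 24, 21, 2] → max 24
[13, 24, 21, 2, 4] → max 24
[24, 21, 2, 4, 5] → max 24
[21, 2, 4, 5, 6] → max 21
[2, 4, 5, 6, 24] → max 24
Smallest of these is 21.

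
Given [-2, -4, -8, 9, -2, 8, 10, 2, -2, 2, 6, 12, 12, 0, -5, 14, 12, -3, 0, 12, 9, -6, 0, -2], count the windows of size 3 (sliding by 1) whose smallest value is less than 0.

17

(-2, -4, -8) → min -8  < 0 ✓
(-4, -8, 9) → min -8  < 0 ✓
(-8, 9, -2) → min -8  < 0 ✓
(9, -2, 8) → min -2  < 0 ✓
(-2, 8, 10) → min -2  < 0 ✓
(8, 10, 2) → min 2
(10, 2, -2) → min -2  < 0 ✓
(2, -2, 2) → min -2  < 0 ✓
(-2, 2, 6) → min -2  < 0 ✓
(2, 6, 12) → min 2
(6, 12, 12) → min 6
(12, 12, 0) → min 0
(12, 0, -5) → min -5  < 0 ✓
(0, -5, 14) → min -5  < 0 ✓
(-5, 14, 12) → min -5  < 0 ✓
(14, 12, -3) → min -3  < 0 ✓
(12, -3, 0) → min -3  < 0 ✓
(-3, 0, 12) → min -3  < 0 ✓
(0, 12, 9) → min 0
(12, 9, -6) → min -6  < 0 ✓
(9, -6, 0) → min -6  < 0 ✓
(-6, 0, -2) → min -6  < 0 ✓
17 windows satisfy the condition.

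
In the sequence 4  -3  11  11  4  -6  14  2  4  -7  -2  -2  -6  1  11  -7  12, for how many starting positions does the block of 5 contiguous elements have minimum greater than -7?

6

4 -3 11 11 4 → min -3  > -7 ✓
-3 11 11 4 -6 → min -6  > -7 ✓
11 11 4 -6 14 → min -6  > -7 ✓
11 4 -6 14 2 → min -6  > -7 ✓
4 -6 14 2 4 → min -6  > -7 ✓
-6 14 2 4 -7 → min -7
14 2 4 -7 -2 → min -7
2 4 -7 -2 -2 → min -7
4 -7 -2 -2 -6 → min -7
-7 -2 -2 -6 1 → min -7
-2 -2 -6 1 11 → min -6  > -7 ✓
-2 -6 1 11 -7 → min -7
-6 1 11 -7 12 → min -7
6 windows satisfy the condition.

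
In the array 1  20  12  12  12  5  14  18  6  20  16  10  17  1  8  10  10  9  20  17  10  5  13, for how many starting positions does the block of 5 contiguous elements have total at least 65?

6

[1, 20, 12, 12, 12] → sum 57
[20, 12, 12, 12, 5] → sum 61
[12, 12, 12, 5, 14] → sum 55
[12, 12, 5, 14, 18] → sum 61
[12, 5, 14, 18, 6] → sum 55
[5, 14, 18, 6, 20] → sum 63
[14, 18, 6, 20, 16] → sum 74  ≥ 65 ✓
[18, 6, 20, 16, 10] → sum 70  ≥ 65 ✓
[6, 20, 16, 10, 17] → sum 69  ≥ 65 ✓
[20, 16, 10, 17, 1] → sum 64
[16, 10, 17, 1, 8] → sum 52
[10, 17, 1, 8, 10] → sum 46
[17, 1, 8, 10, 10] → sum 46
[1, 8, 10, 10, 9] → sum 38
[8, 10, 10, 9, 20] → sum 57
[10, 10, 9, 20, 17] → sum 66  ≥ 65 ✓
[10, 9, 20, 17, 10] → sum 66  ≥ 65 ✓
[9, 20, 17, 10, 5] → sum 61
[20, 17, 10, 5, 13] → sum 65  ≥ 65 ✓
6 windows satisfy the condition.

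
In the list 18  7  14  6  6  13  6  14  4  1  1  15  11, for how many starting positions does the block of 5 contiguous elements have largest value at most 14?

[18, 7, 14, 6, 6] → max 18
[7, 14, 6, 6, 13] → max 14  ≤ 14 ✓
[14, 6, 6, 13, 6] → max 14  ≤ 14 ✓
[6, 6, 13, 6, 14] → max 14  ≤ 14 ✓
[6, 13, 6, 14, 4] → max 14  ≤ 14 ✓
[13, 6, 14, 4, 1] → max 14  ≤ 14 ✓
[6, 14, 4, 1, 1] → max 14  ≤ 14 ✓
[14, 4, 1, 1, 15] → max 15
[4, 1, 1, 15, 11] → max 15
6 windows satisfy the condition.

6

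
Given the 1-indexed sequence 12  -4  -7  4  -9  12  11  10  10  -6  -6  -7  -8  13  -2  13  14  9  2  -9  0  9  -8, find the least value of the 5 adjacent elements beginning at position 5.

-9

Elements at indices 5..9: -9, 12, 11, 10, 10
min(-9, 12, 11, 10, 10) = -9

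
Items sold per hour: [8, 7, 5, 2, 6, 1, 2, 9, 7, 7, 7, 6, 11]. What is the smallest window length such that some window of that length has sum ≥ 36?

add 8: running sum 8 < 36
add 7: running sum 15 < 36
add 5: running sum 20 < 36
add 2: running sum 22 < 36
add 6: running sum 28 < 36
add 1: running sum 29 < 36
add 2: running sum 31 < 36
end 7: [8, 7, 5, 2, 6, 1, 2, 9] sum 40, len 8
end 8: [7, 5, 2, 6, 1, 2, 9, 7] sum 39, len 8
end 9: [5, 2, 6, 1, 2, 9, 7, 7] sum 39, len 8
end 10: [6, 1, 2, 9, 7, 7, 7] sum 39, len 7
end 11: [9, 7, 7, 7, 6] sum 36, len 5
end 12: [7, 7, 7, 6, 11] sum 38, len 5
Shortest qualifying length: 5.

5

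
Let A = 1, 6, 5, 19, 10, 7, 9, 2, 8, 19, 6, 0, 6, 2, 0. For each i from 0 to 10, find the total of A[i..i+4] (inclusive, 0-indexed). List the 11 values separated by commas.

Sliding a size-5 window across the 15 values:
1 6 5 19 10 → sum 41
6 5 19 10 7 → sum 47
5 19 10 7 9 → sum 50
19 10 7 9 2 → sum 47
10 7 9 2 8 → sum 36
7 9 2 8 19 → sum 45
9 2 8 19 6 → sum 44
2 8 19 6 0 → sum 35
8 19 6 0 6 → sum 39
19 6 0 6 2 → sum 33
6 0 6 2 0 → sum 14

41, 47, 50, 47, 36, 45, 44, 35, 39, 33, 14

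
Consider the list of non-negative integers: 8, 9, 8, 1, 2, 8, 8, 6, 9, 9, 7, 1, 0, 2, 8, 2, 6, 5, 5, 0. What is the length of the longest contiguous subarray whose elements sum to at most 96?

19

add 8: [8] sum 8, len 1
add 9: [8, 9] sum 17, len 2
add 8: [8, 9, 8] sum 25, len 3
add 1: [8, 9, 8, 1] sum 26, len 4
add 2: [8, 9, 8, 1, 2] sum 28, len 5
add 8: [8, 9, 8, 1, 2, 8] sum 36, len 6
add 8: [8, 9, 8, 1, 2, 8, 8] sum 44, len 7
add 6: [8, 9, 8, 1, 2, 8, 8, 6] sum 50, len 8
add 9: [8, 9, 8, 1, 2, 8, 8, 6, 9] sum 59, len 9
add 9: [8, 9, 8, 1, 2, 8, 8, 6, 9, 9] sum 68, len 10
add 7: [8, 9, 8, 1, 2, 8, 8, 6, 9, 9, 7] sum 75, len 11
add 1: [8, 9, 8, 1, 2, 8, 8, 6, 9, 9, 7, 1] sum 76, len 12
add 0: [8, 9, 8, 1, 2, 8, 8, 6, 9, 9, 7, 1, 0] sum 76, len 13
add 2: [8, 9, 8, 1, 2, 8, 8, 6, 9, 9, 7, 1, 0, 2] sum 78, len 14
add 8: [8, 9, 8, 1, 2, 8, 8, 6, 9, 9, 7, 1, 0, 2, 8] sum 86, len 15
add 2: [8, 9, 8, 1, 2, 8, 8, 6, 9, 9, 7, 1, 0, 2, 8, 2] sum 88, len 16
add 6: [8, 9, 8, 1, 2, 8, 8, 6, 9, 9, 7, 1, 0, 2, 8, 2, 6] sum 94, len 17
add 5: [9, 8, 1, 2, 8, 8, 6, 9, 9, 7, 1, 0, 2, 8, 2, 6, 5] sum 91, len 17
add 5: [9, 8, 1, 2, 8, 8, 6, 9, 9, 7, 1, 0, 2, 8, 2, 6, 5, 5] sum 96, len 18
add 0: [9, 8, 1, 2, 8, 8, 6, 9, 9, 7, 1, 0, 2, 8, 2, 6, 5, 5, 0] sum 96, len 19
Longest length seen: 19.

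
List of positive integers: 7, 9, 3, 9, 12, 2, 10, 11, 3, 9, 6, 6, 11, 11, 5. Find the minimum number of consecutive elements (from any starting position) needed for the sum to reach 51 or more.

7

add 7: running sum 7 < 51
add 9: running sum 16 < 51
add 3: running sum 19 < 51
add 9: running sum 28 < 51
add 12: running sum 40 < 51
add 2: running sum 42 < 51
add 10: shortest ending here [7, 9, 3, 9, 12, 2, 10] sum 52, len 7
add 11: shortest ending here [9, 3, 9, 12, 2, 10, 11] sum 56, len 7
add 3: shortest ending here [9, 3, 9, 12, 2, 10, 11, 3] sum 59, len 8
add 9: shortest ending here [9, 12, 2, 10, 11, 3, 9] sum 56, len 7
add 6: shortest ending here [12, 2, 10, 11, 3, 9, 6] sum 53, len 7
add 6: shortest ending here [12, 2, 10, 11, 3, 9, 6, 6] sum 59, len 8
add 11: shortest ending here [10, 11, 3, 9, 6, 6, 11] sum 56, len 7
add 11: shortest ending here [11, 3, 9, 6, 6, 11, 11] sum 57, len 7
add 5: shortest ending here [3, 9, 6, 6, 11, 11, 5] sum 51, len 7
Shortest qualifying length: 7.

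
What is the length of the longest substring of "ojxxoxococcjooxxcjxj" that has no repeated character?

3

add o: [o] len 1
add j: [o, j] len 2
add x: [o, j, x] len 3
add x (repeat x, move left end past it): [x] len 1
add o: [x, o] len 2
add x (repeat x, move left end past it): [o, x] len 2
add o (repeat o, move left end past it): [x, o] len 2
add c: [x, o, c] len 3
add o (repeat o, move left end past it): [c, o] len 2
add c (repeat c, move left end past it): [o, c] len 2
add c (repeat c, move left end past it): [c] len 1
add j: [c, j] len 2
add o: [c, j, o] len 3
add o (repeat o, move left end past it): [o] len 1
add x: [o, x] len 2
add x (repeat x, move left end past it): [x] len 1
add c: [x, c] len 2
add j: [x, c, j] len 3
add x (repeat x, move left end past it): [c, j, x] len 3
add j (repeat j, move left end past it): [x, j] len 2
Longest all-distinct length: 3.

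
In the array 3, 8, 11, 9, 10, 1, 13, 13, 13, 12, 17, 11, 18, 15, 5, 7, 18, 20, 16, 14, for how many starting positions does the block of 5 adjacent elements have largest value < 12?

3 8 11 9 10 → max 11  < 12 ✓
8 11 9 10 1 → max 11  < 12 ✓
11 9 10 1 13 → max 13
9 10 1 13 13 → max 13
10 1 13 13 13 → max 13
1 13 13 13 12 → max 13
13 13 13 12 17 → max 17
13 13 12 17 11 → max 17
13 12 17 11 18 → max 18
12 17 11 18 15 → max 18
17 11 18 15 5 → max 18
11 18 15 5 7 → max 18
18 15 5 7 18 → max 18
15 5 7 18 20 → max 20
5 7 18 20 16 → max 20
7 18 20 16 14 → max 20
2 windows satisfy the condition.

2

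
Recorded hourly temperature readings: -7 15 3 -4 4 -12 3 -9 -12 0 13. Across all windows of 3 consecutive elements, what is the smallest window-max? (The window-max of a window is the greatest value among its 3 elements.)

(-7, 15, 3) → max 15
(15, 3, -4) → max 15
(3, -4, 4) → max 4
(-4, 4, -12) → max 4
(4, -12, 3) → max 4
(-12, 3, -9) → max 3
(3, -9, -12) → max 3
(-9, -12, 0) → max 0
(-12, 0, 13) → max 13
Smallest of these is 0.

0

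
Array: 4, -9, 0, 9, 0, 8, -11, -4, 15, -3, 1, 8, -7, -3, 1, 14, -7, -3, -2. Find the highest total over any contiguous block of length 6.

17

[4, -9, 0, 9, 0, 8] → sum 12
[-9, 0, 9, 0, 8, -11] → sum -3
[0, 9, 0, 8, -11, -4] → sum 2
[9, 0, 8, -11, -4, 15] → sum 17
[0, 8, -11, -4, 15, -3] → sum 5
[8, -11, -4, 15, -3, 1] → sum 6
[-11, -4, 15, -3, 1, 8] → sum 6
[-4, 15, -3, 1, 8, -7] → sum 10
[15, -3, 1, 8, -7, -3] → sum 11
[-3, 1, 8, -7, -3, 1] → sum -3
[1, 8, -7, -3, 1, 14] → sum 14
[8, -7, -3, 1, 14, -7] → sum 6
[-7, -3, 1, 14, -7, -3] → sum -5
[-3, 1, 14, -7, -3, -2] → sum 0
Highest of these is 17.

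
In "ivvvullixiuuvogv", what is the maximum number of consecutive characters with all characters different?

add i: [i] len 1
add v: [i, v] len 2
add v (repeat v, move left end past it): [v] len 1
add v (repeat v, move left end past it): [v] len 1
add u: [v, u] len 2
add l: [v, u, l] len 3
add l (repeat l, move left end past it): [l] len 1
add i: [l, i] len 2
add x: [l, i, x] len 3
add i (repeat i, move left end past it): [x, i] len 2
add u: [x, i, u] len 3
add u (repeat u, move left end past it): [u] len 1
add v: [u, v] len 2
add o: [u, v, o] len 3
add g: [u, v, o, g] len 4
add v (repeat v, move left end past it): [o, g, v] len 3
Longest all-distinct length: 4.

4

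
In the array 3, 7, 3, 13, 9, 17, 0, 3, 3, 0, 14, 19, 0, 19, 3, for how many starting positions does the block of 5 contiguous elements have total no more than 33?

3 7 3 13 9 → sum 35
7 3 13 9 17 → sum 49
3 13 9 17 0 → sum 42
13 9 17 0 3 → sum 42
9 17 0 3 3 → sum 32  ≤ 33 ✓
17 0 3 3 0 → sum 23  ≤ 33 ✓
0 3 3 0 14 → sum 20  ≤ 33 ✓
3 3 0 14 19 → sum 39
3 0 14 19 0 → sum 36
0 14 19 0 19 → sum 52
14 19 0 19 3 → sum 55
3 windows satisfy the condition.

3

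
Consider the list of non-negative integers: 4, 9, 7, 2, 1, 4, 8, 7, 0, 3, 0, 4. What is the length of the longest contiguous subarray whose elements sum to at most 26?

8

Extend to the right; shrink from the left whenever the sum exceeds 26:
add 4: [4] sum 4, len 1
add 9: [4, 9] sum 13, len 2
add 7: [4, 9, 7] sum 20, len 3
add 2: [4, 9, 7, 2] sum 22, len 4
add 1: [4, 9, 7, 2, 1] sum 23, len 5
add 4: [9, 7, 2, 1, 4] sum 23, len 5
add 8: [7, 2, 1, 4, 8] sum 22, len 5
add 7: [2, 1, 4, 8, 7] sum 22, len 5
add 0: [2, 1, 4, 8, 7, 0] sum 22, len 6
add 3: [2, 1, 4, 8, 7, 0, 3] sum 25, len 7
add 0: [2, 1, 4, 8, 7, 0, 3, 0] sum 25, len 8
add 4: [4, 8, 7, 0, 3, 0, 4] sum 26, len 7
Longest length seen: 8.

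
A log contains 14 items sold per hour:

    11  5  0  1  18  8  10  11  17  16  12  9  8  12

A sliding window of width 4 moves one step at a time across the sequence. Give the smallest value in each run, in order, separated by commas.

0, 0, 0, 1, 8, 8, 10, 11, 9, 8, 8

Sliding a size-4 window across the 14 values:
11 5 0 1 → min 0
5 0 1 18 → min 0
0 1 18 8 → min 0
1 18 8 10 → min 1
18 8 10 11 → min 8
8 10 11 17 → min 8
10 11 17 16 → min 10
11 17 16 12 → min 11
17 16 12 9 → min 9
16 12 9 8 → min 8
12 9 8 12 → min 8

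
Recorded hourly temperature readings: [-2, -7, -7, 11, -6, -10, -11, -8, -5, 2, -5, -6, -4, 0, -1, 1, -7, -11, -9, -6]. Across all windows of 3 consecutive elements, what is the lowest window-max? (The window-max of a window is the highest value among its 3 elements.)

-8

Window maxs for each of the 18 positions:
(-2, -7, -7) → max -2
(-7, -7, 11) → max 11
(-7, 11, -6) → max 11
(11, -6, -10) → max 11
(-6, -10, -11) → max -6
(-10, -11, -8) → max -8
(-11, -8, -5) → max -5
(-8, -5, 2) → max 2
(-5, 2, -5) → max 2
(2, -5, -6) → max 2
(-5, -6, -4) → max -4
(-6, -4, 0) → max 0
(-4, 0, -1) → max 0
(0, -1, 1) → max 1
(-1, 1, -7) → max 1
(1, -7, -11) → max 1
(-7, -11, -9) → max -7
(-11, -9, -6) → max -6
Lowest of these is -8.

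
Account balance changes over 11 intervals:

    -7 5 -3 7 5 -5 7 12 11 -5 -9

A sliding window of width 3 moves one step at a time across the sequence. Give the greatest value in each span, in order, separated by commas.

-7 5 -3 → max 5
5 -3 7 → max 7
-3 7 5 → max 7
7 5 -5 → max 7
5 -5 7 → max 7
-5 7 12 → max 12
7 12 11 → max 12
12 11 -5 → max 12
11 -5 -9 → max 11

5, 7, 7, 7, 7, 12, 12, 12, 11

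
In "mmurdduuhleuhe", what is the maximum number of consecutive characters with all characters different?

4

[m] len 1
[m] len 1
[m, u] len 2
[m, u, r] len 3
[m, u, r, d] len 4
[d] len 1
[d, u] len 2
[u] len 1
[u, h] len 2
[u, h, l] len 3
[u, h, l, e] len 4
[h, l, e, u] len 4
[l, e, u, h] len 4
[u, h, e] len 3
Longest all-distinct length: 4.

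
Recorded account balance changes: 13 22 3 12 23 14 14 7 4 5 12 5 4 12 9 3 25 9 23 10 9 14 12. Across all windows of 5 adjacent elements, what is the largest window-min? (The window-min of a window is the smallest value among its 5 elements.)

13 22 3 12 23 → min 3
22 3 12 23 14 → min 3
3 12 23 14 14 → min 3
12 23 14 14 7 → min 7
23 14 14 7 4 → min 4
14 14 7 4 5 → min 4
14 7 4 5 12 → min 4
7 4 5 12 5 → min 4
4 5 12 5 4 → min 4
5 12 5 4 12 → min 4
12 5 4 12 9 → min 4
5 4 12 9 3 → min 3
4 12 9 3 25 → min 3
12 9 3 25 9 → min 3
9 3 25 9 23 → min 3
3 25 9 23 10 → min 3
25 9 23 10 9 → min 9
9 23 10 9 14 → min 9
23 10 9 14 12 → min 9
Largest of these is 9.

9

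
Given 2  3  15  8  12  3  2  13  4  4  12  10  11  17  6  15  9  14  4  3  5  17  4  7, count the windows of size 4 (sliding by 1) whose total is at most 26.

4

2 3 15 8 → sum 28
3 15 8 12 → sum 38
15 8 12 3 → sum 38
8 12 3 2 → sum 25  ≤ 26 ✓
12 3 2 13 → sum 30
3 2 13 4 → sum 22  ≤ 26 ✓
2 13 4 4 → sum 23  ≤ 26 ✓
13 4 4 12 → sum 33
4 4 12 10 → sum 30
4 12 10 11 → sum 37
12 10 11 17 → sum 50
10 11 17 6 → sum 44
11 17 6 15 → sum 49
17 6 15 9 → sum 47
6 15 9 14 → sum 44
15 9 14 4 → sum 42
9 14 4 3 → sum 30
14 4 3 5 → sum 26  ≤ 26 ✓
4 3 5 17 → sum 29
3 5 17 4 → sum 29
5 17 4 7 → sum 33
4 windows satisfy the condition.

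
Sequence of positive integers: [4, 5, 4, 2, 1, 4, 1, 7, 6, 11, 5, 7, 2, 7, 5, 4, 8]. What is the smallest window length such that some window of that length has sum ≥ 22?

add 4: running sum 4 < 22
add 5: running sum 9 < 22
add 4: running sum 13 < 22
add 2: running sum 15 < 22
add 1: running sum 16 < 22
add 4: running sum 20 < 22
add 1: running sum 21 < 22
end 7: [5, 4, 2, 1, 4, 1, 7] sum 24, len 7
end 8: [4, 2, 1, 4, 1, 7, 6] sum 25, len 7
end 9: [7, 6, 11] sum 24, len 3
end 10: [6, 11, 5] sum 22, len 3
end 11: [11, 5, 7] sum 23, len 3
end 12: [11, 5, 7, 2] sum 25, len 4
end 13: [11, 5, 7, 2, 7] sum 32, len 5
end 14: [5, 7, 2, 7, 5] sum 26, len 5
end 15: [7, 2, 7, 5, 4] sum 25, len 5
end 16: [7, 5, 4, 8] sum 24, len 4
Shortest qualifying length: 3.

3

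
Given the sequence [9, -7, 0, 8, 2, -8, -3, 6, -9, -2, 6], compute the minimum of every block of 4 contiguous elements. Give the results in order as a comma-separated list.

(9, -7, 0, 8) → min -7
(-7, 0, 8, 2) → min -7
(0, 8, 2, -8) → min -8
(8, 2, -8, -3) → min -8
(2, -8, -3, 6) → min -8
(-8, -3, 6, -9) → min -9
(-3, 6, -9, -2) → min -9
(6, -9, -2, 6) → min -9

-7, -7, -8, -8, -8, -9, -9, -9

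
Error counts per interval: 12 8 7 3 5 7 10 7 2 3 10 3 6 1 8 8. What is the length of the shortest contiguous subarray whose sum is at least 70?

11

add 12: running sum 12 < 70
add 8: running sum 20 < 70
add 7: running sum 27 < 70
add 3: running sum 30 < 70
add 5: running sum 35 < 70
add 7: running sum 42 < 70
add 10: running sum 52 < 70
add 7: running sum 59 < 70
add 2: running sum 61 < 70
add 3: running sum 64 < 70
add 10: shortest ending here [12, 8, 7, 3, 5, 7, 10, 7, 2, 3, 10] sum 74, len 11
add 3: shortest ending here [12, 8, 7, 3, 5, 7, 10, 7, 2, 3, 10, 3] sum 77, len 12
add 6: shortest ending here [8, 7, 3, 5, 7, 10, 7, 2, 3, 10, 3, 6] sum 71, len 12
add 1: shortest ending here [8, 7, 3, 5, 7, 10, 7, 2, 3, 10, 3, 6, 1] sum 72, len 13
add 8: shortest ending here [7, 3, 5, 7, 10, 7, 2, 3, 10, 3, 6, 1, 8] sum 72, len 13
add 8: shortest ending here [5, 7, 10, 7, 2, 3, 10, 3, 6, 1, 8, 8] sum 70, len 12
Shortest qualifying length: 11.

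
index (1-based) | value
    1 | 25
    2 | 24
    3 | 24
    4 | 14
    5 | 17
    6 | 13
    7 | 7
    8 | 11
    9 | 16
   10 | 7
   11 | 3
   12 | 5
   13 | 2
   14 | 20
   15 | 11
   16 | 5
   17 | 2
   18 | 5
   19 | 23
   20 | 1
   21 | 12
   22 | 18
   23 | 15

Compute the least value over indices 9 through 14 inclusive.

2

Elements at indices 9..14: 16, 7, 3, 5, 2, 20
min(16, 7, 3, 5, 2, 20) = 2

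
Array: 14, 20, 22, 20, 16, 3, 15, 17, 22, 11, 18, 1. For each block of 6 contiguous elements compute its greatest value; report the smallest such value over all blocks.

(14, 20, 22, 20, 16, 3) → max 22
(20, 22, 20, 16, 3, 15) → max 22
(22, 20, 16, 3, 15, 17) → max 22
(20, 16, 3, 15, 17, 22) → max 22
(16, 3, 15, 17, 22, 11) → max 22
(3, 15, 17, 22, 11, 18) → max 22
(15, 17, 22, 11, 18, 1) → max 22
Smallest of these is 22.

22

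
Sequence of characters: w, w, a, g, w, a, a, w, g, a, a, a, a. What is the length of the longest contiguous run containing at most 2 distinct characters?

[w] 1 distinct, len 1
[w, w] 1 distinct, len 2
[w, w, a] 2 distinct, len 3
[a, g] 2 distinct, len 2
[g, w] 2 distinct, len 2
[w, a] 2 distinct, len 2
[w, a, a] 2 distinct, len 3
[w, a, a, w] 2 distinct, len 4
[w, g] 2 distinct, len 2
[g, a] 2 distinct, len 2
[g, a, a] 2 distinct, len 3
[g, a, a, a] 2 distinct, len 4
[g, a, a, a, a] 2 distinct, len 5
Longest length with ≤2 distinct: 5.

5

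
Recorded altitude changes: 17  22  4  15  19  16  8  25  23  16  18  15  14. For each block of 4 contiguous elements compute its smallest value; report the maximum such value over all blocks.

[17, 22, 4, 15] → min 4
[22, 4, 15, 19] → min 4
[4, 15, 19, 16] → min 4
[15, 19, 16, 8] → min 8
[19, 16, 8, 25] → min 8
[16, 8, 25, 23] → min 8
[8, 25, 23, 16] → min 8
[25, 23, 16, 18] → min 16
[23, 16, 18, 15] → min 15
[16, 18, 15, 14] → min 14
Maximum of these is 16.

16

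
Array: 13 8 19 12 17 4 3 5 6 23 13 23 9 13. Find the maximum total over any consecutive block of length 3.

59

Window sums for each of the 12 positions:
13 8 19 → sum 40
8 19 12 → sum 39
19 12 17 → sum 48
12 17 4 → sum 33
17 4 3 → sum 24
4 3 5 → sum 12
3 5 6 → sum 14
5 6 23 → sum 34
6 23 13 → sum 42
23 13 23 → sum 59
13 23 9 → sum 45
23 9 13 → sum 45
Maximum of these is 59.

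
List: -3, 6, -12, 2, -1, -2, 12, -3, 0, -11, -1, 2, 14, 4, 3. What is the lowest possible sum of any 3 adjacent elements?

Window sums for each of the 13 positions:
-3 6 -12 → sum -9
6 -12 2 → sum -4
-12 2 -1 → sum -11
2 -1 -2 → sum -1
-1 -2 12 → sum 9
-2 12 -3 → sum 7
12 -3 0 → sum 9
-3 0 -11 → sum -14
0 -11 -1 → sum -12
-11 -1 2 → sum -10
-1 2 14 → sum 15
2 14 4 → sum 20
14 4 3 → sum 21
Lowest of these is -14.

-14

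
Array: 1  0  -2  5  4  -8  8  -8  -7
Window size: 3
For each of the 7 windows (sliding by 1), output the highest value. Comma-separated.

[1, 0, -2] → max 1
[0, -2, 5] → max 5
[-2, 5, 4] → max 5
[5, 4, -8] → max 5
[4, -8, 8] → max 8
[-8, 8, -8] → max 8
[8, -8, -7] → max 8

1, 5, 5, 5, 8, 8, 8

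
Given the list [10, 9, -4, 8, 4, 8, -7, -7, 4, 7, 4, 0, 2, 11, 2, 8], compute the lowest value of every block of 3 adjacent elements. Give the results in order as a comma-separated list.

-4, -4, -4, 4, -7, -7, -7, -7, 4, 0, 0, 0, 2, 2

[10, 9, -4] → min -4
[9, -4, 8] → min -4
[-4, 8, 4] → min -4
[8, 4, 8] → min 4
[4, 8, -7] → min -7
[8, -7, -7] → min -7
[-7, -7, 4] → min -7
[-7, 4, 7] → min -7
[4, 7, 4] → min 4
[7, 4, 0] → min 0
[4, 0, 2] → min 0
[0, 2, 11] → min 0
[2, 11, 2] → min 2
[11, 2, 8] → min 2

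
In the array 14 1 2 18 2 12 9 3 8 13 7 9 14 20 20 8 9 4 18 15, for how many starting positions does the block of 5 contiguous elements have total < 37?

[14, 1, 2, 18, 2] → sum 37
[1, 2, 18, 2, 12] → sum 35  < 37 ✓
[2, 18, 2, 12, 9] → sum 43
[18, 2, 12, 9, 3] → sum 44
[2, 12, 9, 3, 8] → sum 34  < 37 ✓
[12, 9, 3, 8, 13] → sum 45
[9, 3, 8, 13, 7] → sum 40
[3, 8, 13, 7, 9] → sum 40
[8, 13, 7, 9, 14] → sum 51
[13, 7, 9, 14, 20] → sum 63
[7, 9, 14, 20, 20] → sum 70
[9, 14, 20, 20, 8] → sum 71
[14, 20, 20, 8, 9] → sum 71
[20, 20, 8, 9, 4] → sum 61
[20, 8, 9, 4, 18] → sum 59
[8, 9, 4, 18, 15] → sum 54
2 windows satisfy the condition.

2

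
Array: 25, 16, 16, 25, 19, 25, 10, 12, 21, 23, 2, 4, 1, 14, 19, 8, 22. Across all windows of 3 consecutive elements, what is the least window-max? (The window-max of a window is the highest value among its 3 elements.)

4

(25, 16, 16) → max 25
(16, 16, 25) → max 25
(16, 25, 19) → max 25
(25, 19, 25) → max 25
(19, 25, 10) → max 25
(25, 10, 12) → max 25
(10, 12, 21) → max 21
(12, 21, 23) → max 23
(21, 23, 2) → max 23
(23, 2, 4) → max 23
(2, 4, 1) → max 4
(4, 1, 14) → max 14
(1, 14, 19) → max 19
(14, 19, 8) → max 19
(19, 8, 22) → max 22
Least of these is 4.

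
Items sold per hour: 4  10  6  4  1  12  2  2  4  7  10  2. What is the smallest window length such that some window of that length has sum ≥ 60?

add 4: running sum 4 < 60
add 10: running sum 14 < 60
add 6: running sum 20 < 60
add 4: running sum 24 < 60
add 1: running sum 25 < 60
add 12: running sum 37 < 60
add 2: running sum 39 < 60
add 2: running sum 41 < 60
add 4: running sum 45 < 60
add 7: running sum 52 < 60
end 10: [4, 10, 6, 4, 1, 12, 2, 2, 4, 7, 10] sum 62, len 11
end 11: [10, 6, 4, 1, 12, 2, 2, 4, 7, 10, 2] sum 60, len 11
Shortest qualifying length: 11.

11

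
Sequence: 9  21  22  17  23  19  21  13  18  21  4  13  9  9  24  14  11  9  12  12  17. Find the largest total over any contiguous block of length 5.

102

Window sums for each of the 17 positions:
[9, 21, 22, 17, 23] → sum 92
[21, 22, 17, 23, 19] → sum 102
[22, 17, 23, 19, 21] → sum 102
[17, 23, 19, 21, 13] → sum 93
[23, 19, 21, 13, 18] → sum 94
[19, 21, 13, 18, 21] → sum 92
[21, 13, 18, 21, 4] → sum 77
[13, 18, 21, 4, 13] → sum 69
[18, 21, 4, 13, 9] → sum 65
[21, 4, 13, 9, 9] → sum 56
[4, 13, 9, 9, 24] → sum 59
[13, 9, 9, 24, 14] → sum 69
[9, 9, 24, 14, 11] → sum 67
[9, 24, 14, 11, 9] → sum 67
[24, 14, 11, 9, 12] → sum 70
[14, 11, 9, 12, 12] → sum 58
[11, 9, 12, 12, 17] → sum 61
Largest of these is 102.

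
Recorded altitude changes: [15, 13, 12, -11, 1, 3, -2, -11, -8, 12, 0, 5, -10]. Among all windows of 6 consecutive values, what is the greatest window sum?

[15, 13, 12, -11, 1, 3] → sum 33
[13, 12, -11, 1, 3, -2] → sum 16
[12, -11, 1, 3, -2, -11] → sum -8
[-11, 1, 3, -2, -11, -8] → sum -28
[1, 3, -2, -11, -8, 12] → sum -5
[3, -2, -11, -8, 12, 0] → sum -6
[-2, -11, -8, 12, 0, 5] → sum -4
[-11, -8, 12, 0, 5, -10] → sum -12
Greatest of these is 33.

33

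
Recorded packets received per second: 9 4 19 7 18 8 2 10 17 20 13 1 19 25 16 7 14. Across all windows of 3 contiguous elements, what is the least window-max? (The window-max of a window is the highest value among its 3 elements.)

10

(9, 4, 19) → max 19
(4, 19, 7) → max 19
(19, 7, 18) → max 19
(7, 18, 8) → max 18
(18, 8, 2) → max 18
(8, 2, 10) → max 10
(2, 10, 17) → max 17
(10, 17, 20) → max 20
(17, 20, 13) → max 20
(20, 13, 1) → max 20
(13, 1, 19) → max 19
(1, 19, 25) → max 25
(19, 25, 16) → max 25
(25, 16, 7) → max 25
(16, 7, 14) → max 16
Least of these is 10.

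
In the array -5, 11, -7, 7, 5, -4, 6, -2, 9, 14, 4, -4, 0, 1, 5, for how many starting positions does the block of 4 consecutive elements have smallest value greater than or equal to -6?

-5 11 -7 7 → min -7
11 -7 7 5 → min -7
-7 7 5 -4 → min -7
7 5 -4 6 → min -4  ≥ -6 ✓
5 -4 6 -2 → min -4  ≥ -6 ✓
-4 6 -2 9 → min -4  ≥ -6 ✓
6 -2 9 14 → min -2  ≥ -6 ✓
-2 9 14 4 → min -2  ≥ -6 ✓
9 14 4 -4 → min -4  ≥ -6 ✓
14 4 -4 0 → min -4  ≥ -6 ✓
4 -4 0 1 → min -4  ≥ -6 ✓
-4 0 1 5 → min -4  ≥ -6 ✓
9 windows satisfy the condition.

9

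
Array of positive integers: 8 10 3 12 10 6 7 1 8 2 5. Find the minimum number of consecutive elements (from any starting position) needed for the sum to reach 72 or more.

11

Extend right; whenever the sum reaches 72, record the length and shrink from the left:
add 8: running sum 8 < 72
add 10: running sum 18 < 72
add 3: running sum 21 < 72
add 12: running sum 33 < 72
add 10: running sum 43 < 72
add 6: running sum 49 < 72
add 7: running sum 56 < 72
add 1: running sum 57 < 72
add 8: running sum 65 < 72
add 2: running sum 67 < 72
add 5: shortest ending here [8, 10, 3, 12, 10, 6, 7, 1, 8, 2, 5] sum 72, len 11
Shortest qualifying length: 11.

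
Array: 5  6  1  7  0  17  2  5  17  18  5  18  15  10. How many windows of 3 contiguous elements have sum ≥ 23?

8

5 6 1 → sum 12
6 1 7 → sum 14
1 7 0 → sum 8
7 0 17 → sum 24  ≥ 23 ✓
0 17 2 → sum 19
17 2 5 → sum 24  ≥ 23 ✓
2 5 17 → sum 24  ≥ 23 ✓
5 17 18 → sum 40  ≥ 23 ✓
17 18 5 → sum 40  ≥ 23 ✓
18 5 18 → sum 41  ≥ 23 ✓
5 18 15 → sum 38  ≥ 23 ✓
18 15 10 → sum 43  ≥ 23 ✓
8 windows satisfy the condition.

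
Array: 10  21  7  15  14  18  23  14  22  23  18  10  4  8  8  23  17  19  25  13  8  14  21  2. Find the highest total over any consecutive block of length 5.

100

10 21 7 15 14 → sum 67
21 7 15 14 18 → sum 75
7 15 14 18 23 → sum 77
15 14 18 23 14 → sum 84
14 18 23 14 22 → sum 91
18 23 14 22 23 → sum 100
23 14 22 23 18 → sum 100
14 22 23 18 10 → sum 87
22 23 18 10 4 → sum 77
23 18 10 4 8 → sum 63
18 10 4 8 8 → sum 48
10 4 8 8 23 → sum 53
4 8 8 23 17 → sum 60
8 8 23 17 19 → sum 75
8 23 17 19 25 → sum 92
23 17 19 25 13 → sum 97
17 19 25 13 8 → sum 82
19 25 13 8 14 → sum 79
25 13 8 14 21 → sum 81
13 8 14 21 2 → sum 58
Highest of these is 100.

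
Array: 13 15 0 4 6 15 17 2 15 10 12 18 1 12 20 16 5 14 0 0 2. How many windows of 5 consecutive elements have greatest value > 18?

5

13 15 0 4 6 → max 15
15 0 4 6 15 → max 15
0 4 6 15 17 → max 17
4 6 15 17 2 → max 17
6 15 17 2 15 → max 17
15 17 2 15 10 → max 17
17 2 15 10 12 → max 17
2 15 10 12 18 → max 18
15 10 12 18 1 → max 18
10 12 18 1 12 → max 18
12 18 1 12 20 → max 20  > 18 ✓
18 1 12 20 16 → max 20  > 18 ✓
1 12 20 16 5 → max 20  > 18 ✓
12 20 16 5 14 → max 20  > 18 ✓
20 16 5 14 0 → max 20  > 18 ✓
16 5 14 0 0 → max 16
5 14 0 0 2 → max 14
5 windows satisfy the condition.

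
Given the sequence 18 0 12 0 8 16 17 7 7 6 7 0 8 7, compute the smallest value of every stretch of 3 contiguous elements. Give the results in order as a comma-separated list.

0, 0, 0, 0, 8, 7, 7, 6, 6, 0, 0, 0

Sliding a size-3 window across the 14 values:
18 0 12 → min 0
0 12 0 → min 0
12 0 8 → min 0
0 8 16 → min 0
8 16 17 → min 8
16 17 7 → min 7
17 7 7 → min 7
7 7 6 → min 6
7 6 7 → min 6
6 7 0 → min 0
7 0 8 → min 0
0 8 7 → min 0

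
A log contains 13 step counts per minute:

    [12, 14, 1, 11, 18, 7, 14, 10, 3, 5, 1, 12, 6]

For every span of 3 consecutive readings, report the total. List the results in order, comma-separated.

(12, 14, 1) → sum 27
(14, 1, 11) → sum 26
(1, 11, 18) → sum 30
(11, 18, 7) → sum 36
(18, 7, 14) → sum 39
(7, 14, 10) → sum 31
(14, 10, 3) → sum 27
(10, 3, 5) → sum 18
(3, 5, 1) → sum 9
(5, 1, 12) → sum 18
(1, 12, 6) → sum 19

27, 26, 30, 36, 39, 31, 27, 18, 9, 18, 19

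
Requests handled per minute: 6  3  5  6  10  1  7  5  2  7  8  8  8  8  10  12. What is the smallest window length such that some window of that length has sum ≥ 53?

add 6: running sum 6 < 53
add 3: running sum 9 < 53
add 5: running sum 14 < 53
add 6: running sum 20 < 53
add 10: running sum 30 < 53
add 1: running sum 31 < 53
add 7: running sum 38 < 53
add 5: running sum 43 < 53
add 2: running sum 45 < 53
add 7: running sum 52 < 53
end 10: [3, 5, 6, 10, 1, 7, 5, 2, 7, 8] sum 54, len 10
end 11: [6, 10, 1, 7, 5, 2, 7, 8, 8] sum 54, len 9
end 12: [10, 1, 7, 5, 2, 7, 8, 8, 8] sum 56, len 9
end 13: [7, 5, 2, 7, 8, 8, 8, 8] sum 53, len 8
end 14: [5, 2, 7, 8, 8, 8, 8, 10] sum 56, len 8
end 15: [8, 8, 8, 8, 10, 12] sum 54, len 6
Shortest qualifying length: 6.

6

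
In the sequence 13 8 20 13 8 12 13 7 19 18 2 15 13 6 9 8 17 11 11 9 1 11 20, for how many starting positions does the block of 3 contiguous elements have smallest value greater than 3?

[13, 8, 20] → min 8  > 3 ✓
[8, 20, 13] → min 8  > 3 ✓
[20, 13, 8] → min 8  > 3 ✓
[13, 8, 12] → min 8  > 3 ✓
[8, 12, 13] → min 8  > 3 ✓
[12, 13, 7] → min 7  > 3 ✓
[13, 7, 19] → min 7  > 3 ✓
[7, 19, 18] → min 7  > 3 ✓
[19, 18, 2] → min 2
[18, 2, 15] → min 2
[2, 15, 13] → min 2
[15, 13, 6] → min 6  > 3 ✓
[13, 6, 9] → min 6  > 3 ✓
[6, 9, 8] → min 6  > 3 ✓
[9, 8, 17] → min 8  > 3 ✓
[8, 17, 11] → min 8  > 3 ✓
[17, 11, 11] → min 11  > 3 ✓
[11, 11, 9] → min 9  > 3 ✓
[11, 9, 1] → min 1
[9, 1, 11] → min 1
[1, 11, 20] → min 1
15 windows satisfy the condition.

15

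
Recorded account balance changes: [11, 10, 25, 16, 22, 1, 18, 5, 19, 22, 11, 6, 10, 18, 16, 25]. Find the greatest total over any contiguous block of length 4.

73

[11, 10, 25, 16] → sum 62
[10, 25, 16, 22] → sum 73
[25, 16, 22, 1] → sum 64
[16, 22, 1, 18] → sum 57
[22, 1, 18, 5] → sum 46
[1, 18, 5, 19] → sum 43
[18, 5, 19, 22] → sum 64
[5, 19, 22, 11] → sum 57
[19, 22, 11, 6] → sum 58
[22, 11, 6, 10] → sum 49
[11, 6, 10, 18] → sum 45
[6, 10, 18, 16] → sum 50
[10, 18, 16, 25] → sum 69
Greatest of these is 73.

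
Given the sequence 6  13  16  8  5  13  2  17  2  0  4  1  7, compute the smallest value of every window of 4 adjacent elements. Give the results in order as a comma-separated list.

Sliding a size-4 window across the 13 values:
6 13 16 8 → min 6
13 16 8 5 → min 5
16 8 5 13 → min 5
8 5 13 2 → min 2
5 13 2 17 → min 2
13 2 17 2 → min 2
2 17 2 0 → min 0
17 2 0 4 → min 0
2 0 4 1 → min 0
0 4 1 7 → min 0

6, 5, 5, 2, 2, 2, 0, 0, 0, 0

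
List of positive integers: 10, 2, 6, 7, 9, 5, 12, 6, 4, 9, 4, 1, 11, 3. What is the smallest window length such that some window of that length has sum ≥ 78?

add 10: running sum 10 < 78
add 2: running sum 12 < 78
add 6: running sum 18 < 78
add 7: running sum 25 < 78
add 9: running sum 34 < 78
add 5: running sum 39 < 78
add 12: running sum 51 < 78
add 6: running sum 57 < 78
add 4: running sum 61 < 78
add 9: running sum 70 < 78
add 4: running sum 74 < 78
add 1: running sum 75 < 78
add 11: shortest ending here [10, 2, 6, 7, 9, 5, 12, 6, 4, 9, 4, 1, 11] sum 86, len 13
add 3: shortest ending here [2, 6, 7, 9, 5, 12, 6, 4, 9, 4, 1, 11, 3] sum 79, len 13
Shortest qualifying length: 13.

13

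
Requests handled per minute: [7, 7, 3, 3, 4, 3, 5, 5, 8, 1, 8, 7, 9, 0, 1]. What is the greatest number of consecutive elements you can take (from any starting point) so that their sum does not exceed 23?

Extend to the right; shrink from the left whenever the sum exceeds 23:
[7] sum 7 len 1
[7, 7] sum 14 len 2
[7, 7, 3] sum 17 len 3
[7, 7, 3, 3] sum 20 len 4
[7, 3, 3, 4] sum 17 len 4
[7, 3, 3, 4, 3] sum 20 len 5
[3, 3, 4, 3, 5] sum 18 len 5
[3, 3, 4, 3, 5, 5] sum 23 len 6
[3, 5, 5, 8] sum 21 len 4
[3, 5, 5, 8, 1] sum 22 len 5
[5, 8, 1, 8] sum 22 len 4
[1, 8, 7] sum 16 len 3
[7, 9] sum 16 len 2
[7, 9, 0] sum 16 len 3
[7, 9, 0, 1] sum 17 len 4
Longest length seen: 6.

6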